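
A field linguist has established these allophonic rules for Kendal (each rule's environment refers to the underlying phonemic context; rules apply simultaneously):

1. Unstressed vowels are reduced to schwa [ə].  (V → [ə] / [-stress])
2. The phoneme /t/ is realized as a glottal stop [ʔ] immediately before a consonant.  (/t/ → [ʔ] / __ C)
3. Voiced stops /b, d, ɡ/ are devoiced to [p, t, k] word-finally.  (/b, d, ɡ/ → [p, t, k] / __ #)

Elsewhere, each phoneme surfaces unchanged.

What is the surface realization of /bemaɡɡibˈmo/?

/b/ — word-initial; rule 3 does not apply here → [b].
/e/ — between /b/ and /m/, in an unstressed syllable — surfaces as [ə] (rule 1).
/m/ (between /e/ and /a/) is unaffected → [m].
/a/ meets the environment for rule 1 (in an unstressed syllable) → [ə].
/ɡ/ (between /a/ and /ɡ/) is in the target of rule 3 but the environment (word-finally) is not met → [ɡ].
/ɡ/ (between /ɡ/ and /i/) is in the target of rule 3 but the environment (word-finally) is not met → [ɡ].
/i/ (between /ɡ/ and /b/): in an unstressed syllable, so rule 1 applies → [ə].
/b/ — between /i/ and /m/; rule 3 does not apply here → [b].
/m/ (between /b/ and /o/): no rule targets it → [m].
/o/ (word-final) is in the target of rule 1 but the environment (in an unstressed syllable) is not met → [o].

[bəməɡɡəbˈmo]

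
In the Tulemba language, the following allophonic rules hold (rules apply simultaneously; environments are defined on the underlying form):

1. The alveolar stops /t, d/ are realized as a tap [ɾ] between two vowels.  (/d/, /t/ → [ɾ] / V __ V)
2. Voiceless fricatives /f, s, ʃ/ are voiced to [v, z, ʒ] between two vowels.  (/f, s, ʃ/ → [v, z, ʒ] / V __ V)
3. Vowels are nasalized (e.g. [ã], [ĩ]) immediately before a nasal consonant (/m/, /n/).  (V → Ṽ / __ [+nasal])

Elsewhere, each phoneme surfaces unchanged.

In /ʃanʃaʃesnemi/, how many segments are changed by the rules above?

Segments that undergo a rule: /a/ → [ã] (rule 3); /ʃ/ → [ʒ] (rule 2); /e/ → [ẽ] (rule 3).
All other segments surface unchanged.

3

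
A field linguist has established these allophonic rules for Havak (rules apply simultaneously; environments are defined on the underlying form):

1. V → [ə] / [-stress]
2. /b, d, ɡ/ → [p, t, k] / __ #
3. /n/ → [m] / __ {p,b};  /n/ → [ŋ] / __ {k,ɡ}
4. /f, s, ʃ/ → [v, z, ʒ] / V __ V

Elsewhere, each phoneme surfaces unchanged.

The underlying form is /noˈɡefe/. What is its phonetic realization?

/n/ (word-initial) fails the environment for rule 3, so it stays [n].
/o/ meets the environment for rule 1 (in an unstressed syllable) → [ə].
/ɡ/ — between /o/ and /e/; rule 2 does not apply here → [ɡ].
/e/ (between /ɡ/ and /f/) fails the environment for rule 1, so it stays [e].
/f/ (between /e/ and /e/): between two vowels, so rule 4 applies → [v].
/e/ (word-final): in an unstressed syllable, so rule 1 applies → [ə].

[nəˈɡevə]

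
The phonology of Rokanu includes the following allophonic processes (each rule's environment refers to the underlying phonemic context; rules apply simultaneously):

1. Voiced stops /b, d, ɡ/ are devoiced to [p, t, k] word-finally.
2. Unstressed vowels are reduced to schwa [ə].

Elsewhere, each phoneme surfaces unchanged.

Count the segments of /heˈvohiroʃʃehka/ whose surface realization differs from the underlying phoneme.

Segments that undergo a rule: /e/ → [ə] (rule 2); /i/ → [ə] (rule 2); /o/ → [ə] (rule 2); /e/ → [ə] (rule 2); /a/ → [ə] (rule 2).
All other segments surface unchanged.

5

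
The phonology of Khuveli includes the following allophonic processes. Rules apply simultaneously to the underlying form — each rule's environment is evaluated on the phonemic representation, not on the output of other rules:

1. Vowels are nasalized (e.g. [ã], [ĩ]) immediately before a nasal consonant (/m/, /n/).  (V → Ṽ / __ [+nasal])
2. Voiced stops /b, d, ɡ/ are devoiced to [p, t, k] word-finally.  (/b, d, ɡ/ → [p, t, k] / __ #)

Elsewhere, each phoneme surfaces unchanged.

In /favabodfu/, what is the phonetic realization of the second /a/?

/a/ (between /v/ and /b/) fails the environment for rule 1, so it stays [a].

[a]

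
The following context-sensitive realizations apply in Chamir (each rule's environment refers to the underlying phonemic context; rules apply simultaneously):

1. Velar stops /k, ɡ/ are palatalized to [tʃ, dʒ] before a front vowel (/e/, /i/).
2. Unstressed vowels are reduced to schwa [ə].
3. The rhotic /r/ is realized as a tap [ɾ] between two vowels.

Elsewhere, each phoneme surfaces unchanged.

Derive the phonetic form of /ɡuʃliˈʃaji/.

[ɡəʃləˈʃajə]

/ɡ/ (word-initial) is in the target of rule 1 but the environment (before a front vowel) is not met → [ɡ].
/u/ meets the environment for rule 2 (in an unstressed syllable) → [ə].
/ʃ/ stays [ʃ].
/l/ (between /ʃ/ and /i/): no rule targets it → [l].
/i/ (between /l/ and /ʃ/) occurs in an unstressed syllable → [ə] by rule 2.
/ʃ/ (between /i/ and /a/): no rule targets it → [ʃ].
/a/ (between /ʃ/ and /j/): rule 2 targets it, but not in an unstressed syllable → unchanged [a].
/j/ (between /a/ and /i/): no rule targets it → [j].
/i/ (word-final): in an unstressed syllable, so rule 2 applies → [ə].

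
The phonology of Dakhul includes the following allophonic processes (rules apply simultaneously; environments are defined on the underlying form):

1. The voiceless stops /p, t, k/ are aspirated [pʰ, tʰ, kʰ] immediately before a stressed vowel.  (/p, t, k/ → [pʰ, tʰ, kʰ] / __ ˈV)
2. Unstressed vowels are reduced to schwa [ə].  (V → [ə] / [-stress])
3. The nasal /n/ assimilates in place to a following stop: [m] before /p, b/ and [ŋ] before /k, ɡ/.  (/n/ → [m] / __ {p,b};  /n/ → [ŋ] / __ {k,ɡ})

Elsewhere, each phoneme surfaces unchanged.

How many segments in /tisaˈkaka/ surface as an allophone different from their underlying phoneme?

Segments that undergo a rule: /i/ → [ə] (rule 2); /a/ → [ə] (rule 2); /k/ → [kʰ] (rule 1); /a/ → [ə] (rule 2).
All other segments surface unchanged.

4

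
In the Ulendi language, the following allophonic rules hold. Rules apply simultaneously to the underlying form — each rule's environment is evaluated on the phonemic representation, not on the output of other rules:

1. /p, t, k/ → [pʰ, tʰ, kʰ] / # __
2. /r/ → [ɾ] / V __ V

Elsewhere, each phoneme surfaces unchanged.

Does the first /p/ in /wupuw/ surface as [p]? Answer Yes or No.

Yes

/p/ (between /u/ and /u/) is in the target of rule 1 but the environment (word-initially) is not met → [p].
The actual realization is [p], which matches [p].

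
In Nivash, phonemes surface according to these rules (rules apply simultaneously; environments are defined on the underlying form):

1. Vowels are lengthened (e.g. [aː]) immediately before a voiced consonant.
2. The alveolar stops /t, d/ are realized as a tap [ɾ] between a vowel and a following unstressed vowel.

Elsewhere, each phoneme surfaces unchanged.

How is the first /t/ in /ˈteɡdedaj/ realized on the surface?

/t/ (word-initial): rule 2 targets it, but not between a vowel and a following unstressed vowel → unchanged [t].

[t]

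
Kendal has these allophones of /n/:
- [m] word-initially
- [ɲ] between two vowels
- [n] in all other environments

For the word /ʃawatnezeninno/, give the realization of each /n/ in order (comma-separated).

Occurrence 1 (position 6): no conditioning environment matches → elsewhere allophone [n].
Occurrence 2 (position 10): between two vowels → [ɲ].
Occurrence 3 (position 12): no conditioning environment matches → elsewhere allophone [n].
Occurrence 4 (position 13): no conditioning environment matches → elsewhere allophone [n].

[n], [ɲ], [n], [n]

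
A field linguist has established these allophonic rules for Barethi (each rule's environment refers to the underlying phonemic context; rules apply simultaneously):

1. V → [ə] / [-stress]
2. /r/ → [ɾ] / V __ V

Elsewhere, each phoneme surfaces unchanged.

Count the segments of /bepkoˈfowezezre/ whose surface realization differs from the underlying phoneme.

5

Segments that undergo a rule: /e/ → [ə] (rule 1); /o/ → [ə] (rule 1); /e/ → [ə] (rule 1); /e/ → [ə] (rule 1); /e/ → [ə] (rule 1).
All other segments surface unchanged.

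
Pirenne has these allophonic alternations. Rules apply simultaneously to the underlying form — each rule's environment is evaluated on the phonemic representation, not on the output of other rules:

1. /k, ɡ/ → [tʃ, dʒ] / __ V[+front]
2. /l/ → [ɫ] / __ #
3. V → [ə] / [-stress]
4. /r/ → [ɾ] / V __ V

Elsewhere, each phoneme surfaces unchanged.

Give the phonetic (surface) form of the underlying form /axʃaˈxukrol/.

/a/ meets the environment for rule 3 (in an unstressed syllable) → [ə].
/x/ (between /a/ and /ʃ/): no rule targets it → [x].
/ʃ/ (between /x/ and /a/): no rule targets it → [ʃ].
Rule 3 applies to /a/ (between /ʃ/ and /x/: in an unstressed syllable) → [ə].
/x/ (between /a/ and /u/) is unaffected → [x].
/u/ (between /x/ and /k/) fails the environment for rule 3, so it stays [u].
/k/ (between /u/ and /r/): rule 1 targets it, but not before a front vowel → unchanged [k].
/r/ (between /k/ and /o/) is in the target of rule 4 but the environment (between two vowels) is not met → [r].
/o/ meets the environment for rule 3 (in an unstressed syllable) → [ə].
/l/ (word-final): word-finally, so rule 2 applies → [ɫ].

[əxʃəˈxukrəɫ]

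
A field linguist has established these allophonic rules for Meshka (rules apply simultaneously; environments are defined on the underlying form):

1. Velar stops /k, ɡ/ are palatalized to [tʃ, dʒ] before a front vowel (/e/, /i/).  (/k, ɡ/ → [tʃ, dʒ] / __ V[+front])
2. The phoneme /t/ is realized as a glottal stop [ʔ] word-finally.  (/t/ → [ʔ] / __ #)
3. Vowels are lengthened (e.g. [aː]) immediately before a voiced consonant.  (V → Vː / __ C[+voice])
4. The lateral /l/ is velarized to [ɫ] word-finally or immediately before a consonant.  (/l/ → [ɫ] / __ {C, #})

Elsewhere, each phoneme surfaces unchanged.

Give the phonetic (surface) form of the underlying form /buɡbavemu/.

[buːɡbaːveːmu]

/b/ (word-initial): no rule targets it → [b].
Rule 3 applies to /u/ (between /b/ and /ɡ/: before a voiced consonant) → [uː].
/ɡ/ (between /u/ and /b/): rule 1 targets it, but not before a front vowel → unchanged [ɡ].
/b/ (between /ɡ/ and /a/): no rule targets it → [b].
/a/ (between /b/ and /v/): before a voiced consonant, so rule 3 applies → [aː].
/v/ (between /a/ and /e/): no rule targets it → [v].
/e/ — between /v/ and /m/, before a voiced consonant — surfaces as [eː] (rule 3).
/m/ (between /e/ and /u/): no rule targets it → [m].
/u/ (word-final) fails the environment for rule 3, so it stays [u].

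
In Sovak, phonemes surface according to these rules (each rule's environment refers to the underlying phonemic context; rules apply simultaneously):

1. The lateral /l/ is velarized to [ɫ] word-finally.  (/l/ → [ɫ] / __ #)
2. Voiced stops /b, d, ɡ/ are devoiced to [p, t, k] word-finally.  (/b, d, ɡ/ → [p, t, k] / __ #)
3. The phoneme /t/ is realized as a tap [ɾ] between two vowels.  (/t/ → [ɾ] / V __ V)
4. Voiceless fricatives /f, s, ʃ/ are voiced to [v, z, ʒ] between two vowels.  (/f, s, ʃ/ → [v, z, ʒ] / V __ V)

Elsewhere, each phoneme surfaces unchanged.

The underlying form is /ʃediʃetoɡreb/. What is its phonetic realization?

/ʃ/ — word-initial; rule 4 does not apply here → [ʃ].
/e/ (between /ʃ/ and /d/) is unaffected → [e].
/d/ — between /e/ and /i/; rule 2 does not apply here → [d].
/i/ stays [i].
Rule 4 applies to /ʃ/ (between /i/ and /e/: between two vowels) → [ʒ].
/e/ (between /ʃ/ and /t/): no rule targets it → [e].
Rule 3 applies to /t/ (between /e/ and /o/: between two vowels) → [ɾ].
/o/ — not in any rule's target class → [o].
/ɡ/ (between /o/ and /r/) fails the environment for rule 2, so it stays [ɡ].
/r/ (between /ɡ/ and /e/) is unaffected → [r].
/e/ — not in any rule's target class → [e].
/b/ (word-final) occurs word-finally → [p] by rule 2.

[ʃediʒeɾoɡrep]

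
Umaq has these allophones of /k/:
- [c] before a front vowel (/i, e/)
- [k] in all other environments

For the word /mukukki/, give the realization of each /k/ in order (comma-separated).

Occurrence 1 (position 3): no conditioning environment matches → elsewhere allophone [k].
Occurrence 2 (position 5): no conditioning environment matches → elsewhere allophone [k].
Occurrence 3 (position 6): before a front vowel → [c].

[k], [k], [c]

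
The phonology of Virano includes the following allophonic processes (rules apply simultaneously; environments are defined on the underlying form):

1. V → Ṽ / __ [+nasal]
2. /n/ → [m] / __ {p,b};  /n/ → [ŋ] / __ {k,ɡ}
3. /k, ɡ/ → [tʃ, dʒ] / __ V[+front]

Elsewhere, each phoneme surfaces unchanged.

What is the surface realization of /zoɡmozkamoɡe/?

[zoɡmozkãmodʒe]

/z/ (word-initial) is unaffected → [z].
/o/ (between /z/ and /ɡ/) is in the target of rule 1 but the environment (before a nasal consonant) is not met → [o].
/ɡ/ — between /o/ and /m/; rule 3 does not apply here → [ɡ].
/m/ (between /ɡ/ and /o/) is unaffected → [m].
/o/ (between /m/ and /z/) is in the target of rule 1 but the environment (before a nasal consonant) is not met → [o].
/z/ stays [z].
/k/ (between /z/ and /a/) is in the target of rule 3 but the environment (before a front vowel) is not met → [k].
/a/ — between /k/ and /m/, before a nasal consonant — surfaces as [ã] (rule 1).
/m/ — not in any rule's target class → [m].
/o/ (between /m/ and /ɡ/) is in the target of rule 1 but the environment (before a nasal consonant) is not met → [o].
/ɡ/ meets the environment for rule 3 (before a front vowel) → [dʒ].
/e/ (word-final) fails the environment for rule 1, so it stays [e].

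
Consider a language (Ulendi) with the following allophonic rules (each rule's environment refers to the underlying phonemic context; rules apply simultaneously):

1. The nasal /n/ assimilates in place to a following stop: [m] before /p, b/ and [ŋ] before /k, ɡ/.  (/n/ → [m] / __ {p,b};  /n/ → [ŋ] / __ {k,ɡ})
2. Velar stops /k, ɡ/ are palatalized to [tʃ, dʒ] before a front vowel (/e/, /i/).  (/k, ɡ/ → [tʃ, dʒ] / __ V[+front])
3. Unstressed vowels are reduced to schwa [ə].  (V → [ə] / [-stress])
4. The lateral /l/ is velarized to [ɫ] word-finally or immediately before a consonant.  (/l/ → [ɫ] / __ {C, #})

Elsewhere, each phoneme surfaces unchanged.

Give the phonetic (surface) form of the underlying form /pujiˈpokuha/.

[pəjəˈpokəhə]

/u/ — between /p/ and /j/, in an unstressed syllable — surfaces as [ə] (rule 3).
Rule 3 applies to /i/ (between /j/ and /p/: in an unstressed syllable) → [ə].
/o/ — between /p/ and /k/; rule 3 does not apply here → [o].
/k/ (between /o/ and /u/) is in the target of rule 2 but the environment (before a front vowel) is not met → [k].
Rule 3 applies to /u/ (between /k/ and /h/: in an unstressed syllable) → [ə].
Rule 3 applies to /a/ (word-final: in an unstressed syllable) → [ə].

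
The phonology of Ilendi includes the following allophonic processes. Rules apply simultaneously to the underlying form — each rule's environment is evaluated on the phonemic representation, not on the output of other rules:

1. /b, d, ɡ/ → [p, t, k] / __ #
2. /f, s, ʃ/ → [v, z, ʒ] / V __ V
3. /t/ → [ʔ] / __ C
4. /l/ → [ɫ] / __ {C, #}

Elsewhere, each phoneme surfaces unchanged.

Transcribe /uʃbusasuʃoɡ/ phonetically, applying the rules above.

[uʃbuzazuʒok]

/u/ — not in any rule's target class → [u].
/ʃ/ — between /u/ and /b/; rule 2 does not apply here → [ʃ].
/b/ (between /ʃ/ and /u/) is in the target of rule 1 but the environment (word-finally) is not met → [b].
/u/ — not in any rule's target class → [u].
Rule 2 applies to /s/ (between /u/ and /a/: between two vowels) → [z].
/a/ — not in any rule's target class → [a].
/s/ — between /a/ and /u/, between two vowels — surfaces as [z] (rule 2).
/u/ — not in any rule's target class → [u].
/ʃ/ meets the environment for rule 2 (between two vowels) → [ʒ].
/o/ — not in any rule's target class → [o].
/ɡ/ (word-final): word-finally, so rule 1 applies → [k].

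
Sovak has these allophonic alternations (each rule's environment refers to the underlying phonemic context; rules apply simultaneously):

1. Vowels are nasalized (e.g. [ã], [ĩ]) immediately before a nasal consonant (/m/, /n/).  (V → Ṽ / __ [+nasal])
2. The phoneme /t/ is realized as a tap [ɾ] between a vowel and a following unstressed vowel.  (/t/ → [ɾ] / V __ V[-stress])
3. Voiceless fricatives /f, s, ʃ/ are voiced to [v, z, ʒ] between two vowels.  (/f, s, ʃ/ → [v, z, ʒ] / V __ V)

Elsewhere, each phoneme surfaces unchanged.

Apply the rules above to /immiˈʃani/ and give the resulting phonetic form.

/i/ (word-initial) occurs before a nasal consonant → [ĩ] by rule 1.
/m/ (between /i/ and /m/): no rule targets it → [m].
/m/ — not in any rule's target class → [m].
/i/ (between /m/ and /ʃ/): rule 1 targets it, but not before a nasal consonant → unchanged [i].
Rule 3 applies to /ʃ/ (between /i/ and /a/: between two vowels) → [ʒ].
/a/ (between /ʃ/ and /n/): before a nasal consonant, so rule 1 applies → [ã].
/n/ — not in any rule's target class → [n].
/i/ (word-final) fails the environment for rule 1, so it stays [i].

[ĩmmiˈʒãni]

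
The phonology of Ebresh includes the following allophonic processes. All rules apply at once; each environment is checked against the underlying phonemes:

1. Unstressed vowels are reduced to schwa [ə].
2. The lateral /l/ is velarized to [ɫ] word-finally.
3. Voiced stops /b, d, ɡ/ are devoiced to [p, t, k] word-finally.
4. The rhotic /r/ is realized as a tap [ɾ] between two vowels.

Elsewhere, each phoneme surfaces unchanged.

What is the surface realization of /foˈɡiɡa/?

/f/ stays [f].
/o/ (between /f/ and /ɡ/): in an unstressed syllable, so rule 1 applies → [ə].
/ɡ/ (between /o/ and /i/) fails the environment for rule 3, so it stays [ɡ].
/i/ — between /ɡ/ and /ɡ/; rule 1 does not apply here → [i].
/ɡ/ (between /i/ and /a/): rule 3 targets it, but not word-finally → unchanged [ɡ].
/a/ meets the environment for rule 1 (in an unstressed syllable) → [ə].

[fəˈɡiɡə]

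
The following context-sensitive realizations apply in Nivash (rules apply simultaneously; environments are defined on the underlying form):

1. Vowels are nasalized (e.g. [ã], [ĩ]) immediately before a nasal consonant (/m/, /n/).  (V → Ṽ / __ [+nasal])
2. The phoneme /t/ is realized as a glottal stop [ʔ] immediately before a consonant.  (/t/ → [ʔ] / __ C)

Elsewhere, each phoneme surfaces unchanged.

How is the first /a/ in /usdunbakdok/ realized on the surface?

/a/ (between /b/ and /k/): rule 1 targets it, but not before a nasal consonant → unchanged [a].

[a]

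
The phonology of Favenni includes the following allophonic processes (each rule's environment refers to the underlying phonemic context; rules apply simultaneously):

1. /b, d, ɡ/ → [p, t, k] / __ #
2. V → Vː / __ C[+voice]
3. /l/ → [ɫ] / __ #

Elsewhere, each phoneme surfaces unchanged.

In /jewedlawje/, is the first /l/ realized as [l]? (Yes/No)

/l/ (between /d/ and /a/) is in the target of rule 3 but the environment (word-finally) is not met → [l].
The actual realization is [l], which matches [l].

Yes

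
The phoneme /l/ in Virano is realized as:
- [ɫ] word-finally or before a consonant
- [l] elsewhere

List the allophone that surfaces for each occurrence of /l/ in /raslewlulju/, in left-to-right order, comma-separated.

Occurrence 1 (position 4): no conditioning environment matches → elsewhere allophone [l].
Occurrence 2 (position 7): no conditioning environment matches → elsewhere allophone [l].
Occurrence 3 (position 9): word-finally or before a consonant → [ɫ].

[l], [l], [ɫ]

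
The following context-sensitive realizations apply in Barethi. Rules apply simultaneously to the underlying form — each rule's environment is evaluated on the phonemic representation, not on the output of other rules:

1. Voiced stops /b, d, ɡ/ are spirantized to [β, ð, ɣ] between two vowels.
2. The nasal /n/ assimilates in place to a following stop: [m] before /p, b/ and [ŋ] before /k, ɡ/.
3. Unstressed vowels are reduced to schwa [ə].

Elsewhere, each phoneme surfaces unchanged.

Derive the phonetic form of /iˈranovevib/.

[əˈranəvəvəb]

/i/ — word-initial, in an unstressed syllable — surfaces as [ə] (rule 3).
/r/ (between /i/ and /a/) is unaffected → [r].
/a/ — between /r/ and /n/; rule 3 does not apply here → [a].
/n/ (between /a/ and /o/) fails the environment for rule 2, so it stays [n].
/o/ (between /n/ and /v/) occurs in an unstressed syllable → [ə] by rule 3.
/v/ (between /o/ and /e/) is unaffected → [v].
/e/ (between /v/ and /v/): in an unstressed syllable, so rule 3 applies → [ə].
/v/ (between /e/ and /i/) is unaffected → [v].
/i/ (between /v/ and /b/): in an unstressed syllable, so rule 3 applies → [ə].
/b/ (word-final): rule 1 targets it, but not between two vowels → unchanged [b].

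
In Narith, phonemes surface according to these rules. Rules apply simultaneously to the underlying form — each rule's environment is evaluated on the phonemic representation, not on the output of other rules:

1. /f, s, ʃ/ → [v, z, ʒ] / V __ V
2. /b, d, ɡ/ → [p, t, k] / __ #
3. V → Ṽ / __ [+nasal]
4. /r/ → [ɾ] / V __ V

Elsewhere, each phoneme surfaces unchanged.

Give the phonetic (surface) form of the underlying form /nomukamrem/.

[nõmukãmrẽm]

/o/ (between /n/ and /m/) occurs before a nasal consonant → [õ] by rule 3.
/u/ (between /m/ and /k/): rule 3 targets it, but not before a nasal consonant → unchanged [u].
Rule 3 applies to /a/ (between /k/ and /m/: before a nasal consonant) → [ã].
/r/ (between /m/ and /e/) fails the environment for rule 4, so it stays [r].
Rule 3 applies to /e/ (between /r/ and /m/: before a nasal consonant) → [ẽ].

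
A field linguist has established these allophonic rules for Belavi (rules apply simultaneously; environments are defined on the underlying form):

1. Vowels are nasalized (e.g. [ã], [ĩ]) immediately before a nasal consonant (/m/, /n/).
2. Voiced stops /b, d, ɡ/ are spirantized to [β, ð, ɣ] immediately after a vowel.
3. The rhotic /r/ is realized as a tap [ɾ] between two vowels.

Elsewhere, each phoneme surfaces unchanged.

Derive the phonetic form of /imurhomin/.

[ĩmurhõmĩn]

/i/ meets the environment for rule 1 (before a nasal consonant) → [ĩ].
/u/ (between /m/ and /r/) is in the target of rule 1 but the environment (before a nasal consonant) is not met → [u].
/r/ (between /u/ and /h/) is in the target of rule 3 but the environment (between two vowels) is not met → [r].
Rule 1 applies to /o/ (between /h/ and /m/: before a nasal consonant) → [õ].
/i/ — between /m/ and /n/, before a nasal consonant — surfaces as [ĩ] (rule 1).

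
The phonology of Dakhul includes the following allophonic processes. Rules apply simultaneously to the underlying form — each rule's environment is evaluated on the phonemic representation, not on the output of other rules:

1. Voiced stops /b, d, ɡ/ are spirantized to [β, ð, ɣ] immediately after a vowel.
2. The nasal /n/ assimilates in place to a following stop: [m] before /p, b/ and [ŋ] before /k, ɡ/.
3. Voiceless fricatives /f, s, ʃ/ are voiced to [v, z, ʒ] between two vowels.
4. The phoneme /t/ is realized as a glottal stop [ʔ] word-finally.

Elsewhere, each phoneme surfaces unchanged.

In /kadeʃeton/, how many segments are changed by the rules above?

Segments that undergo a rule: /d/ → [ð] (rule 1); /ʃ/ → [ʒ] (rule 3).
All other segments surface unchanged.

2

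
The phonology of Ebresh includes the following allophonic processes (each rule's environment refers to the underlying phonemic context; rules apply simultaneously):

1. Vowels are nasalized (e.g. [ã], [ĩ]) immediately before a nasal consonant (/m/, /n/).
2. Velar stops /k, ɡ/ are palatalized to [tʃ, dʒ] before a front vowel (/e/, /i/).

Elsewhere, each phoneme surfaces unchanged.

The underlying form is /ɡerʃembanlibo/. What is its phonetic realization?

[dʒerʃẽmbãnlibo]

/ɡ/ (word-initial) occurs before a front vowel → [dʒ] by rule 2.
/e/ (between /ɡ/ and /r/): rule 1 targets it, but not before a nasal consonant → unchanged [e].
/r/ — not in any rule's target class → [r].
/ʃ/ — not in any rule's target class → [ʃ].
Rule 1 applies to /e/ (between /ʃ/ and /m/: before a nasal consonant) → [ẽ].
/m/ — not in any rule's target class → [m].
/b/ (between /m/ and /a/) is unaffected → [b].
/a/ (between /b/ and /n/) occurs before a nasal consonant → [ã] by rule 1.
/n/ stays [n].
/l/ (between /n/ and /i/) is unaffected → [l].
/i/ (between /l/ and /b/) fails the environment for rule 1, so it stays [i].
/b/ (between /i/ and /o/): no rule targets it → [b].
/o/ (word-final) is in the target of rule 1 but the environment (before a nasal consonant) is not met → [o].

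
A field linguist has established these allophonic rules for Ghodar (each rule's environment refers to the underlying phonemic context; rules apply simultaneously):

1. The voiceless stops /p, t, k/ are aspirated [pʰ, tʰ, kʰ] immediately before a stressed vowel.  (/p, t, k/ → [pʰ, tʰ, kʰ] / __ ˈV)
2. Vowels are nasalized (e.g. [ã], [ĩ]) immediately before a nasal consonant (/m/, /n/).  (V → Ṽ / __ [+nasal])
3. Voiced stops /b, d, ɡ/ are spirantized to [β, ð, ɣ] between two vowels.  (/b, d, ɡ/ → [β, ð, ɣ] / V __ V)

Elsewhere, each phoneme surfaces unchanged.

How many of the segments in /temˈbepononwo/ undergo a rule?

3

Segments that undergo a rule: /e/ → [ẽ] (rule 2); /o/ → [õ] (rule 2); /o/ → [õ] (rule 2).
All other segments surface unchanged.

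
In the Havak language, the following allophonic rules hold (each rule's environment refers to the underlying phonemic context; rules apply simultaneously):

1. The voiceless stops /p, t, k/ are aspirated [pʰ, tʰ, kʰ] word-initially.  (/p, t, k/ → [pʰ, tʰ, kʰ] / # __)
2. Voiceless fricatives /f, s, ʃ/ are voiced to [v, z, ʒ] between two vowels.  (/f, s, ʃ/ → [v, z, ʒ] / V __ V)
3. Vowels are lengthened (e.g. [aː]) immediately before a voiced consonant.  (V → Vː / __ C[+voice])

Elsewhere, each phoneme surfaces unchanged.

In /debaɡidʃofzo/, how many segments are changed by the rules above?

3

Segments that undergo a rule: /e/ → [eː] (rule 3); /a/ → [aː] (rule 3); /i/ → [iː] (rule 3).
All other segments surface unchanged.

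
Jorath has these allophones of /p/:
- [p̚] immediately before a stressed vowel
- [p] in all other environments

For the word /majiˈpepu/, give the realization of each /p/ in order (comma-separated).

Occurrence 1 (position 5): immediately before a stressed vowel → [p̚].
Occurrence 2 (position 7): no conditioning environment matches → elsewhere allophone [p].

[p̚], [p]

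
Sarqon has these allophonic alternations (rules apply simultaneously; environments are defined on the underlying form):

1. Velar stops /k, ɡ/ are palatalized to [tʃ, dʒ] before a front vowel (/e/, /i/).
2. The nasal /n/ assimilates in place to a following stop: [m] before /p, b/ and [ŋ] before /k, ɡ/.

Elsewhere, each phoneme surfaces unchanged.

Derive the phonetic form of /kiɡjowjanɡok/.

/k/ (word-initial) occurs before a front vowel → [tʃ] by rule 1.
/i/ stays [i].
/ɡ/ — between /i/ and /j/; rule 1 does not apply here → [ɡ].
/j/ (between /ɡ/ and /o/) is unaffected → [j].
/o/ stays [o].
/w/ stays [w].
/j/ (between /w/ and /a/): no rule targets it → [j].
/a/ (between /j/ and /n/): no rule targets it → [a].
/n/ (between /a/ and /ɡ/) occurs before a labial or velar stop → [ŋ] by rule 2.
/ɡ/ (between /n/ and /o/) fails the environment for rule 1, so it stays [ɡ].
/o/ (between /ɡ/ and /k/) is unaffected → [o].
/k/ (word-final) is in the target of rule 1 but the environment (before a front vowel) is not met → [k].

[tʃiɡjowjaŋɡok]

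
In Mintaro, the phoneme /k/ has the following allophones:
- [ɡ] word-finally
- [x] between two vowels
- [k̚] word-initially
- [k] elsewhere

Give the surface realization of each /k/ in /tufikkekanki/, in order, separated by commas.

[k], [k], [x], [k]

Occurrence 1 (position 5): no conditioning environment matches → elsewhere allophone [k].
Occurrence 2 (position 6): no conditioning environment matches → elsewhere allophone [k].
Occurrence 3 (position 8): between two vowels → [x].
Occurrence 4 (position 11): no conditioning environment matches → elsewhere allophone [k].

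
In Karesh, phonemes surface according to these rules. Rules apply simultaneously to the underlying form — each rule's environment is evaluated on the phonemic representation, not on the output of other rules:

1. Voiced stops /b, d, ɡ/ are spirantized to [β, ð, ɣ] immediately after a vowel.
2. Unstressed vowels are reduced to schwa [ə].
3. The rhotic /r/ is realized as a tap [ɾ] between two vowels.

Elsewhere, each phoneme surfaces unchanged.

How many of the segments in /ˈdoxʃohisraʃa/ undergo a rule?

4

Segments that undergo a rule: /o/ → [ə] (rule 2); /i/ → [ə] (rule 2); /a/ → [ə] (rule 2); /a/ → [ə] (rule 2).
All other segments surface unchanged.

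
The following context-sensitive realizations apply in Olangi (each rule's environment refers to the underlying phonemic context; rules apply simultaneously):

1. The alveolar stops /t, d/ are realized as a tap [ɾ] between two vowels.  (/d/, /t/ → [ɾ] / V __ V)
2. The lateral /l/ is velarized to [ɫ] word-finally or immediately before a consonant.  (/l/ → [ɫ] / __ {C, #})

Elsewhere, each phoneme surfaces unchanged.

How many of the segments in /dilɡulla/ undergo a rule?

Segments that undergo a rule: /l/ → [ɫ] (rule 2); /l/ → [ɫ] (rule 2).
All other segments surface unchanged.

2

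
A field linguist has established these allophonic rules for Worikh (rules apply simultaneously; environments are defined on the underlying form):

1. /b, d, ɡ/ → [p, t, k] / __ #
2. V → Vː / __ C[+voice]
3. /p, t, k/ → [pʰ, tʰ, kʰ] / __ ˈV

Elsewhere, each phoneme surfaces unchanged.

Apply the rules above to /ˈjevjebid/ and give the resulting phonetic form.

[ˈjeːvjeːbiːt]

/j/ stays [j].
/e/ — between /j/ and /v/, before a voiced consonant — surfaces as [eː] (rule 2).
/v/ stays [v].
/j/ stays [j].
/e/ (between /j/ and /b/) occurs before a voiced consonant → [eː] by rule 2.
/b/ (between /e/ and /i/) fails the environment for rule 1, so it stays [b].
/i/ (between /b/ and /d/) occurs before a voiced consonant → [iː] by rule 2.
/d/ (word-final): word-finally, so rule 1 applies → [t].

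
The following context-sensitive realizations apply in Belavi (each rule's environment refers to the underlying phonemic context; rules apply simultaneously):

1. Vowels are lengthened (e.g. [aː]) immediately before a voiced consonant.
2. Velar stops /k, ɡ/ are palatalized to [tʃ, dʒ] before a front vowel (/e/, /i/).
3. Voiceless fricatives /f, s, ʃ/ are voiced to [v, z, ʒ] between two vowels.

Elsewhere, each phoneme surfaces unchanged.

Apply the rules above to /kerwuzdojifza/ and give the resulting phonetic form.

[tʃeːrwuːzdoːjifza]

Rule 2 applies to /k/ (word-initial: before a front vowel) → [tʃ].
/e/ (between /k/ and /r/) occurs before a voiced consonant → [eː] by rule 1.
/r/ (between /e/ and /w/): no rule targets it → [r].
/w/ (between /r/ and /u/) is unaffected → [w].
/u/ meets the environment for rule 1 (before a voiced consonant) → [uː].
/z/ (between /u/ and /d/) is unaffected → [z].
/d/ — not in any rule's target class → [d].
/o/ — between /d/ and /j/, before a voiced consonant — surfaces as [oː] (rule 1).
/j/ (between /o/ and /i/): no rule targets it → [j].
/i/ (between /j/ and /f/) fails the environment for rule 1, so it stays [i].
/f/ (between /i/ and /z/) fails the environment for rule 3, so it stays [f].
/z/ stays [z].
/a/ (word-final) fails the environment for rule 1, so it stays [a].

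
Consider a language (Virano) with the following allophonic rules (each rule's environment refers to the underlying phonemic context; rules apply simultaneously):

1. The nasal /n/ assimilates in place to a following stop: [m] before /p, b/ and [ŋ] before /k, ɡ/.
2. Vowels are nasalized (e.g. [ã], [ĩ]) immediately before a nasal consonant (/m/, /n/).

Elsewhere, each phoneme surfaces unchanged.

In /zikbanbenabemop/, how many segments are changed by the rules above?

4

Segments that undergo a rule: /a/ → [ã] (rule 2); /n/ → [m] (rule 1); /e/ → [ẽ] (rule 2); /e/ → [ẽ] (rule 2).
All other segments surface unchanged.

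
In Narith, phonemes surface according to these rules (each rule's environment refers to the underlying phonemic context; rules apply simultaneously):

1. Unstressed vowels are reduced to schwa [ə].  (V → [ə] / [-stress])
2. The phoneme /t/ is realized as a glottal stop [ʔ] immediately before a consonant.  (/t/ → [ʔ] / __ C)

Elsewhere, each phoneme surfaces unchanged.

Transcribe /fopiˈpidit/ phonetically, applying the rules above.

[fəpəˈpidət]

/o/ (between /f/ and /p/) occurs in an unstressed syllable → [ə] by rule 1.
/i/ (between /p/ and /p/) occurs in an unstressed syllable → [ə] by rule 1.
/i/ (between /p/ and /d/) fails the environment for rule 1, so it stays [i].
Rule 1 applies to /i/ (between /d/ and /t/: in an unstressed syllable) → [ə].
/t/ (word-final): rule 2 targets it, but not immediately before a consonant → unchanged [t].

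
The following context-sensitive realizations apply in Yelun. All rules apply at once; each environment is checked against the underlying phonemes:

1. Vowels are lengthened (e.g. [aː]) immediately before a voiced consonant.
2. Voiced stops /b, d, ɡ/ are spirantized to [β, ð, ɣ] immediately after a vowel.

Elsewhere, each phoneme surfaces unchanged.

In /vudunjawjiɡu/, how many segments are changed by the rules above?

6

Segments that undergo a rule: /u/ → [uː] (rule 1); /d/ → [ð] (rule 2); /u/ → [uː] (rule 1); /a/ → [aː] (rule 1); /i/ → [iː] (rule 1); /ɡ/ → [ɣ] (rule 2).
All other segments surface unchanged.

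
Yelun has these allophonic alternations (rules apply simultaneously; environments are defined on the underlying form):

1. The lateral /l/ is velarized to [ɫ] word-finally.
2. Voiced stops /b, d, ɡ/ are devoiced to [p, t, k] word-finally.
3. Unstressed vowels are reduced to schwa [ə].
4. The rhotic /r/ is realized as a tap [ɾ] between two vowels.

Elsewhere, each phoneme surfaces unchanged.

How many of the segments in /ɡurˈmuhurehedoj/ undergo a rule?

6

Segments that undergo a rule: /u/ → [ə] (rule 3); /u/ → [ə] (rule 3); /r/ → [ɾ] (rule 4); /e/ → [ə] (rule 3); /e/ → [ə] (rule 3); /o/ → [ə] (rule 3).
All other segments surface unchanged.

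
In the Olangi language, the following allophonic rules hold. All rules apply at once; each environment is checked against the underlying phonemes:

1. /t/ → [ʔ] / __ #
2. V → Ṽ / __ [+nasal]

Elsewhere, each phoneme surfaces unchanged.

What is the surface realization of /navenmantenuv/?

[navẽnmãntẽnuv]

/n/ — not in any rule's target class → [n].
/a/ (between /n/ and /v/) fails the environment for rule 2, so it stays [a].
/v/ — not in any rule's target class → [v].
/e/ meets the environment for rule 2 (before a nasal consonant) → [ẽ].
/n/ stays [n].
/m/ stays [m].
/a/ meets the environment for rule 2 (before a nasal consonant) → [ã].
/n/ — not in any rule's target class → [n].
/t/ (between /n/ and /e/) fails the environment for rule 1, so it stays [t].
/e/ (between /t/ and /n/): before a nasal consonant, so rule 2 applies → [ẽ].
/n/ — not in any rule's target class → [n].
/u/ (between /n/ and /v/): rule 2 targets it, but not before a nasal consonant → unchanged [u].
/v/ (word-final): no rule targets it → [v].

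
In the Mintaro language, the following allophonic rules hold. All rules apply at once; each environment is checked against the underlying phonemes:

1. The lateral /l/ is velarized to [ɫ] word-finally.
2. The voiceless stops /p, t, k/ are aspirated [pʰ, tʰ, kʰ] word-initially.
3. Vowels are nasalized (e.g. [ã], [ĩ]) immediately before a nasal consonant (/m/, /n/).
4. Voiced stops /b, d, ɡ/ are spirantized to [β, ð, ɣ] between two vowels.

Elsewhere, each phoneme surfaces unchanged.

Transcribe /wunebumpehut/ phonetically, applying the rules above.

[wũneβũmpehut]

/w/ (word-initial) is unaffected → [w].
/u/ meets the environment for rule 3 (before a nasal consonant) → [ũ].
/n/ (between /u/ and /e/): no rule targets it → [n].
/e/ — between /n/ and /b/; rule 3 does not apply here → [e].
/b/ meets the environment for rule 4 (between two vowels) → [β].
/u/ (between /b/ and /m/): before a nasal consonant, so rule 3 applies → [ũ].
/m/ stays [m].
/p/ — between /m/ and /e/; rule 2 does not apply here → [p].
/e/ (between /p/ and /h/): rule 3 targets it, but not before a nasal consonant → unchanged [e].
/h/ stays [h].
/u/ (between /h/ and /t/): rule 3 targets it, but not before a nasal consonant → unchanged [u].
/t/ (word-final) fails the environment for rule 2, so it stays [t].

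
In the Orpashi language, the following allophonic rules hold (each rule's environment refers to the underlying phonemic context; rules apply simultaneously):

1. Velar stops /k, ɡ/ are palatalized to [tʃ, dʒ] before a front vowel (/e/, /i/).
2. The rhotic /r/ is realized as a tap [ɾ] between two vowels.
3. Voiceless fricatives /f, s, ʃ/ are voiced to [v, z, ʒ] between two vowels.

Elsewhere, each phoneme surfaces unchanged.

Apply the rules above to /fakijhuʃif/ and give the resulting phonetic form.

/f/ (word-initial) fails the environment for rule 3, so it stays [f].
/a/ (between /f/ and /k/): no rule targets it → [a].
/k/ (between /a/ and /i/) occurs before a front vowel → [tʃ] by rule 1.
/i/ (between /k/ and /j/) is unaffected → [i].
/j/ (between /i/ and /h/): no rule targets it → [j].
/h/ (between /j/ and /u/) is unaffected → [h].
/u/ (between /h/ and /ʃ/) is unaffected → [u].
Rule 3 applies to /ʃ/ (between /u/ and /i/: between two vowels) → [ʒ].
/i/ (between /ʃ/ and /f/) is unaffected → [i].
/f/ — word-final; rule 3 does not apply here → [f].

[fatʃijhuʒif]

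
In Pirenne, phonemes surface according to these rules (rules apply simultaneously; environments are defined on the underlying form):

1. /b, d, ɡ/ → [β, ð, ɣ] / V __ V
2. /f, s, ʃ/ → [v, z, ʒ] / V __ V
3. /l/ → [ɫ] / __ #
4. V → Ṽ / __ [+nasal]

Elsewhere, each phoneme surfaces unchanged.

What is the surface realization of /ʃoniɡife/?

[ʃõniɣive]

/ʃ/ — word-initial; rule 2 does not apply here → [ʃ].
/o/ (between /ʃ/ and /n/): before a nasal consonant, so rule 4 applies → [õ].
/i/ (between /n/ and /ɡ/): rule 4 targets it, but not before a nasal consonant → unchanged [i].
/ɡ/ (between /i/ and /i/): between two vowels, so rule 1 applies → [ɣ].
/i/ (between /ɡ/ and /f/) is in the target of rule 4 but the environment (before a nasal consonant) is not met → [i].
Rule 2 applies to /f/ (between /i/ and /e/: between two vowels) → [v].
/e/ (word-final) is in the target of rule 4 but the environment (before a nasal consonant) is not met → [e].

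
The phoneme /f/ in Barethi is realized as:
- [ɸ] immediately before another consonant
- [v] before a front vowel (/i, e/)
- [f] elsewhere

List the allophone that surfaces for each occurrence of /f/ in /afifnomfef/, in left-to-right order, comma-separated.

Occurrence 1 (position 2): before a front vowel (/i, e/) → [v].
Occurrence 2 (position 4): immediately before another consonant → [ɸ].
Occurrence 3 (position 8): before a front vowel (/i, e/) → [v].
Occurrence 4 (position 10): no conditioning environment matches → elsewhere allophone [f].

[v], [ɸ], [v], [f]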